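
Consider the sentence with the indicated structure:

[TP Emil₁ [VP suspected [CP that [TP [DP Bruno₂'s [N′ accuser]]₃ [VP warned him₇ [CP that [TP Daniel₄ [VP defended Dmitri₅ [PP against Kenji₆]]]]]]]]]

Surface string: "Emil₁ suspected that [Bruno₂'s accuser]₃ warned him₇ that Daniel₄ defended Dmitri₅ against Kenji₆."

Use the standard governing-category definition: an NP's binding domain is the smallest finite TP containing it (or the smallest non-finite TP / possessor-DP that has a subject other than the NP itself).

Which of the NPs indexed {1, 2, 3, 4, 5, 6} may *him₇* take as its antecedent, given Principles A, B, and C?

*him* is a pronoun, so Principle B applies: it must be free in its binding domain.
Binding domain of *him₇*: the embedded TP, whose subject is [Bruno₂'s accuser]₃.
*Emil₁* c-commands the pronoun but from outside its binding domain, and is not c-commanded by it → coindexation permitted.
*Bruno₂* and the pronoun do not c-command one another → neither Principle B nor Principle C is at stake; coindexation permitted.
*[Bruno₂'s accuser]₃* c-commands the pronoun within its binding domain → coindexation would violate Principle B.
*Daniel₄*: the pronoun c-commands this R-expression → coindexation would violate Principle C on *Daniel₄*.
*Dmitri₅*: the pronoun c-commands this R-expression → coindexation would violate Principle C on *Dmitri₅*.
*Kenji₆*: the pronoun c-commands this R-expression → coindexation would violate Principle C on *Kenji₆*.

{1, 2}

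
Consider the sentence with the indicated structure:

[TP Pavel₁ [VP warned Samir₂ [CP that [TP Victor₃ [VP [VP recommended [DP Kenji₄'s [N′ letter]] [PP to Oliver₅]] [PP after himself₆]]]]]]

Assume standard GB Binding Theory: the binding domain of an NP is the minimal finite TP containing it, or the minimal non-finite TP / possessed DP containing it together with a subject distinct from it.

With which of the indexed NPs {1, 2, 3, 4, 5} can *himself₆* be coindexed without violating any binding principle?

{3}

*himself* is an anaphor, so Principle A applies: it must be bound in its binding domain.
Binding domain of *himself₆*: the embedded TP, whose subject is Victor₃.
*Pavel₁* c-commands the anaphor but is outside its binding domain → cannot satisfy Principle A.
*Samir₂* c-commands the anaphor but is outside its binding domain → cannot satisfy Principle A.
*Victor₃* c-commands the anaphor within its binding domain → licit binder.
*Kenji₄* does not c-command the anaphor → cannot bind it.
*Oliver₅* does not c-command the anaphor → cannot bind it.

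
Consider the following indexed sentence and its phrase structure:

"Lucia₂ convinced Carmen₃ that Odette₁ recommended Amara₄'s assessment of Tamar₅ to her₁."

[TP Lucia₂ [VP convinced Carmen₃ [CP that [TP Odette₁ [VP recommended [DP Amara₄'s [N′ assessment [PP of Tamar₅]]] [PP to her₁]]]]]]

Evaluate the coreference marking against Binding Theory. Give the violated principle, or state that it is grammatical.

The two coindexed NPs are *Odette₁* and *her₁*.
*her₁* is a pronoun. Its binding domain is the embedded TP, whose subject is Odette₁.
*Odette₁* c-commands it within that domain and carries the same index.
The pronoun is locally bound → Principle B violation.

Principle B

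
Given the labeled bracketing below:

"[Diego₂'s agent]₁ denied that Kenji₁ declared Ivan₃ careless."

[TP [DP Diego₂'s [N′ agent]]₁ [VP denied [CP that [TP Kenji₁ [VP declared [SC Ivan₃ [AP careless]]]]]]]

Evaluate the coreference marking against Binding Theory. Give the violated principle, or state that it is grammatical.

Principle C

The two coindexed NPs are *[Diego₂'s agent]₁* and *Kenji₁*.
*Kenji₁* is an R-expression. Principle C requires it to be free everywhere.
*[Diego₂'s agent]₁* c-commands it and carries the same index.
The R-expression is bound → Principle C violation.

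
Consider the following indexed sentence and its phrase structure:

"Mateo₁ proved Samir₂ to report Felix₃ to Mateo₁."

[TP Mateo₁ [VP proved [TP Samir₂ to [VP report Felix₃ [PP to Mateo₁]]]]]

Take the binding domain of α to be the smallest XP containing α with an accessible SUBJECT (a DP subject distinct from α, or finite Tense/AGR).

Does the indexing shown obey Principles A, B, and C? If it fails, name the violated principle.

Principle C

The two coindexed NPs are *Mateo₁* (the lower occurrence) and *Mateo₁* (the higher occurrence).
*Mateo₁* (the lower occurrence) is an R-expression. Principle C requires it to be free everywhere.
*Mateo₁* (the higher occurrence) c-commands it and carries the same index.
The R-expression is bound → Principle C violation.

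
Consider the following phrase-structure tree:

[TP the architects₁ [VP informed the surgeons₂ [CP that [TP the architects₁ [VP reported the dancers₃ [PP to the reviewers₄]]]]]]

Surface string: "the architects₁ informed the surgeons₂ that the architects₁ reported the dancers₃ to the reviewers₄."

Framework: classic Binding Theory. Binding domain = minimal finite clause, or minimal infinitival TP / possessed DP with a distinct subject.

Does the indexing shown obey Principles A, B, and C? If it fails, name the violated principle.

The two coindexed NPs are *the architects₁* (the higher occurrence) and *the architects₁* (the lower occurrence).
*the architects₁* (the lower occurrence) is an R-expression. Principle C requires it to be free everywhere.
*the architects₁* (the higher occurrence) c-commands it and carries the same index.
The R-expression is bound → Principle C violation.

Principle C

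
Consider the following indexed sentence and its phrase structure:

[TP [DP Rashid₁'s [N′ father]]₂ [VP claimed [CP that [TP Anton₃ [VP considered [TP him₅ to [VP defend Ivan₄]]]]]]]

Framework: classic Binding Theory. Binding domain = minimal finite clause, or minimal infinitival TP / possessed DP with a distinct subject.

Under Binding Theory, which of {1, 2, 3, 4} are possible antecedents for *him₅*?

{1, 2}

*him* is a pronoun, so Principle B applies: it must be free in its binding domain.
Binding domain of *him₅*: the embedded TP, whose subject is Anton₃.
*Rashid₁* and the pronoun do not c-command one another → neither Principle B nor Principle C is at stake; coindexation permitted.
*[Rashid₁'s father]₂* c-commands the pronoun but from outside its binding domain, and is not c-commanded by it → coindexation permitted.
*Anton₃* c-commands the pronoun within its binding domain → coindexation would violate Principle B.
*Ivan₄*: the pronoun c-commands this R-expression → coindexation would violate Principle C on *Ivan₄*.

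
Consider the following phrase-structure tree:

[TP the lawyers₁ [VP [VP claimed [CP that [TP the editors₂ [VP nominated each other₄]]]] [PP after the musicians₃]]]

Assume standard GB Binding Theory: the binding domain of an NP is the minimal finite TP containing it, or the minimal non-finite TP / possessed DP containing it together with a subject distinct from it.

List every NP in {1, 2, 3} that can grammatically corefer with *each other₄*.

{2}

*each other* is an anaphor, so Principle A applies: it must be bound in its binding domain.
Binding domain of *each other₄*: the embedded TP, whose subject is the editors₂.
*the lawyers₁* c-commands the anaphor but is outside its binding domain → cannot satisfy Principle A.
*the editors₂* c-commands the anaphor within its binding domain → licit binder.
*the musicians₃* does not c-command the anaphor → cannot bind it.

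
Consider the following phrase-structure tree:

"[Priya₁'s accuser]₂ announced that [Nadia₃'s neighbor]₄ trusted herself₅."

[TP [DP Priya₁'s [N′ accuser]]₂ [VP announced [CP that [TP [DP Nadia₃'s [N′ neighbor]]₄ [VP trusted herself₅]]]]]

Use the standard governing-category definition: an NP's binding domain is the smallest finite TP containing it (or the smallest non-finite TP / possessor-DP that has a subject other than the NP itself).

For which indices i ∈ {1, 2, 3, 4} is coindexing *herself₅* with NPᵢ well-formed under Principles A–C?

*herself* is an anaphor, so Principle A applies: it must be bound in its binding domain.
Binding domain of *herself₅*: the embedded TP, whose subject is [Nadia₃'s neighbor]₄.
*Priya₁* does not c-command the anaphor → cannot bind it.
*[Priya₁'s accuser]₂* c-commands the anaphor but is outside its binding domain → cannot satisfy Principle A.
*Nadia₃* does not c-command the anaphor → cannot bind it.
*[Nadia₃'s neighbor]₄* c-commands the anaphor within its binding domain → licit binder.

{4}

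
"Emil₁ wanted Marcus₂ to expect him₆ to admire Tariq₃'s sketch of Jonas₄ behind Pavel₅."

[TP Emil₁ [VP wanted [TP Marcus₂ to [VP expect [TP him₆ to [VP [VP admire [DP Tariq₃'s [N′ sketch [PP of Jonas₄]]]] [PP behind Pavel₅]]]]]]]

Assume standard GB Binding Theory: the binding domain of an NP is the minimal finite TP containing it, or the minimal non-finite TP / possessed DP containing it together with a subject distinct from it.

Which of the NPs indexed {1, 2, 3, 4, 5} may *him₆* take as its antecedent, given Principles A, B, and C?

*him* is a pronoun, so Principle B applies: it must be free in its binding domain.
Binding domain of *him₆*: the embedded TP, whose subject is Marcus₂.
*Emil₁* c-commands the pronoun but from outside its binding domain, and is not c-commanded by it → coindexation permitted.
*Marcus₂* c-commands the pronoun within its binding domain → coindexation would violate Principle B.
*Tariq₃*: the pronoun c-commands this R-expression → coindexation would violate Principle C on *Tariq₃*.
*Jonas₄*: the pronoun c-commands this R-expression → coindexation would violate Principle C on *Jonas₄*.
*Pavel₅*: the pronoun c-commands this R-expression → coindexation would violate Principle C on *Pavel₅*.

{1}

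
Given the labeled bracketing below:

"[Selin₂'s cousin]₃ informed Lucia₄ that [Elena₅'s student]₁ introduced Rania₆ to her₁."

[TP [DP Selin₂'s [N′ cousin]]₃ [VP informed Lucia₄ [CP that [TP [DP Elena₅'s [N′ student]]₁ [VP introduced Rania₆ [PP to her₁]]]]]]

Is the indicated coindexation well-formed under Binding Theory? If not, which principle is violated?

The two coindexed NPs are *[Elena₅'s student]₁* and *her₁*.
*her₁* is a pronoun. Its binding domain is the embedded TP, whose subject is [Elena₅'s student]₁.
*[Elena₅'s student]₁* c-commands it within that domain and carries the same index.
The pronoun is locally bound → Principle B violation.

Principle B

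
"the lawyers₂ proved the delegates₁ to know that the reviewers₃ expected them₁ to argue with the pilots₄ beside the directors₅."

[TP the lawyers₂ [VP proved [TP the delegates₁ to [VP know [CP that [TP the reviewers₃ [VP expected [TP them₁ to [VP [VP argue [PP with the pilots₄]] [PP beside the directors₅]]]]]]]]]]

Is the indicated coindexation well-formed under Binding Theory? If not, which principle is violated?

The two coindexed NPs are *the delegates₁* and *them₁*.
*them₁* is a pronoun; its binding domain is the embedded TP, whose subject is the reviewers₃. Within that domain it is c-commanded only by *the reviewers₃*, which carries a different index — the pronoun is free locally, so Principle B holds.
*the delegates₁* is an R-expression; *them₁* does not c-command it, and no other NP shares its index, so Principle C is satisfied.
All principles are respected.

grammatical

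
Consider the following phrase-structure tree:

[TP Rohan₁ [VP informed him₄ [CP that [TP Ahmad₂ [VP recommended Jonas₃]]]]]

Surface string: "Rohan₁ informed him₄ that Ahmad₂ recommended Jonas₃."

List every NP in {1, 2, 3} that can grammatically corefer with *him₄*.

none

*him* is a pronoun, so Principle B applies: it must be free in its binding domain.
Binding domain of *him₄*: the matrix TP, whose subject is Rohan₁.
*Rohan₁* c-commands the pronoun within its binding domain → coindexation would violate Principle B.
*Ahmad₂*: the pronoun c-commands this R-expression → coindexation would violate Principle C on *Ahmad₂*.
*Jonas₃*: the pronoun c-commands this R-expression → coindexation would violate Principle C on *Jonas₃*.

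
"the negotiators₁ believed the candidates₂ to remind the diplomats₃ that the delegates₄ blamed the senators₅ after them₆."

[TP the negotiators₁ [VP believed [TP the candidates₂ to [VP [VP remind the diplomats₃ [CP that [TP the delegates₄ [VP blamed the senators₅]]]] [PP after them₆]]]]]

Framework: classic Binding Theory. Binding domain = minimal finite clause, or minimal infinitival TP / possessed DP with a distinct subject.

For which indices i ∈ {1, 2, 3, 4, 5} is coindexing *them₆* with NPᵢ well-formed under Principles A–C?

{1, 3, 4, 5}

*them* is a pronoun, so Principle B applies: it must be free in its binding domain.
Binding domain of *them₆*: the embedded TP, whose subject is the candidates₂.
*the negotiators₁* c-commands the pronoun but from outside its binding domain, and is not c-commanded by it → coindexation permitted.
*the candidates₂* c-commands the pronoun within its binding domain → coindexation would violate Principle B.
*the diplomats₃* and the pronoun do not c-command one another → neither Principle B nor Principle C is at stake; coindexation permitted.
*the delegates₄* and the pronoun do not c-command one another → neither Principle B nor Principle C is at stake; coindexation permitted.
*the senators₅* and the pronoun do not c-command one another → neither Principle B nor Principle C is at stake; coindexation permitted.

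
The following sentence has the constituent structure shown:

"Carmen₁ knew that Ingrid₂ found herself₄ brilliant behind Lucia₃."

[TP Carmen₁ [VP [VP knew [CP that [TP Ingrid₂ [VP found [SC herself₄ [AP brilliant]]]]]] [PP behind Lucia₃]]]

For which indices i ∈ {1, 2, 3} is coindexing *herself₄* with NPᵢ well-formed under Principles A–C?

{2}

*herself* is an anaphor, so Principle A applies: it must be bound in its binding domain.
Binding domain of *herself₄*: the embedded TP, whose subject is Ingrid₂.
*Carmen₁* c-commands the anaphor but is outside its binding domain → cannot satisfy Principle A.
*Ingrid₂* c-commands the anaphor within its binding domain → licit binder.
*Lucia₃* does not c-command the anaphor → cannot bind it.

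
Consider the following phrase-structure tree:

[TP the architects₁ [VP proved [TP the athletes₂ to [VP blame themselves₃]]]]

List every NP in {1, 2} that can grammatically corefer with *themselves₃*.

{2}

*themselves* is an anaphor, so Principle A applies: it must be bound in its binding domain.
Binding domain of *themselves₃*: the embedded TP, whose subject is the athletes₂.
*the architects₁* c-commands the anaphor but is outside its binding domain → cannot satisfy Principle A.
*the athletes₂* c-commands the anaphor within its binding domain → licit binder.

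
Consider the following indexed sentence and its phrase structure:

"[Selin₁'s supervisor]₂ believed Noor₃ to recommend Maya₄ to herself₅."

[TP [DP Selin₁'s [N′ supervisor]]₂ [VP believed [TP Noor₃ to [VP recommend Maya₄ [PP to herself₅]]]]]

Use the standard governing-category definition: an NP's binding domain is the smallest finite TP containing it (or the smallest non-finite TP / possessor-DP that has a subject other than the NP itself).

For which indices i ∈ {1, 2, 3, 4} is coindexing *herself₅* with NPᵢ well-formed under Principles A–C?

*herself* is an anaphor, so Principle A applies: it must be bound in its binding domain.
Binding domain of *herself₅*: the embedded TP, whose subject is Noor₃.
*Selin₁* does not c-command the anaphor → cannot bind it.
*[Selin₁'s supervisor]₂* c-commands the anaphor but is outside its binding domain → cannot satisfy Principle A.
*Noor₃* c-commands the anaphor within its binding domain → licit binder.
*Maya₄* c-commands the anaphor within its binding domain → licit binder.

{3, 4}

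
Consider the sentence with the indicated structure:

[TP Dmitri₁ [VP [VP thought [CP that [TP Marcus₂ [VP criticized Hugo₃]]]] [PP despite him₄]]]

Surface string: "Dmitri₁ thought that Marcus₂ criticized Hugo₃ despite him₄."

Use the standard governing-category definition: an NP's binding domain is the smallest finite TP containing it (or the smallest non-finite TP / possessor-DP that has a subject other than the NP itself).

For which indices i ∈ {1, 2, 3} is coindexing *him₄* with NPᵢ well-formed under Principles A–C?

*him* is a pronoun, so Principle B applies: it must be free in its binding domain.
Binding domain of *him₄*: the matrix TP, whose subject is Dmitri₁.
*Dmitri₁* c-commands the pronoun within its binding domain → coindexation would violate Principle B.
*Marcus₂* and the pronoun do not c-command one another → neither Principle B nor Principle C is at stake; coindexation permitted.
*Hugo₃* and the pronoun do not c-command one another → neither Principle B nor Principle C is at stake; coindexation permitted.

{2, 3}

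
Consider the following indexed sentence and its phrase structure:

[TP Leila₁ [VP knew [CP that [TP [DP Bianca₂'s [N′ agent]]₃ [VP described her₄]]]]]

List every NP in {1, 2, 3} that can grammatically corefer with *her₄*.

*her* is a pronoun, so Principle B applies: it must be free in its binding domain.
Binding domain of *her₄*: the embedded TP, whose subject is [Bianca₂'s agent]₃.
*Leila₁* c-commands the pronoun but from outside its binding domain, and is not c-commanded by it → coindexation permitted.
*Bianca₂* and the pronoun do not c-command one another → neither Principle B nor Principle C is at stake; coindexation permitted.
*[Bianca₂'s agent]₃* c-commands the pronoun within its binding domain → coindexation would violate Principle B.

{1, 2}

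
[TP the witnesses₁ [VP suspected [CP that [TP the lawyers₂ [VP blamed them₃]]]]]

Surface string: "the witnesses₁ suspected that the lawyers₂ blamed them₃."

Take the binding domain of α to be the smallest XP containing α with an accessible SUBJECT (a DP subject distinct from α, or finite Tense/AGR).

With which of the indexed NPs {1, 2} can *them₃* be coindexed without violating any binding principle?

*them* is a pronoun, so Principle B applies: it must be free in its binding domain.
Binding domain of *them₃*: the embedded TP, whose subject is the lawyers₂.
*the witnesses₁* c-commands the pronoun but from outside its binding domain, and is not c-commanded by it → coindexation permitted.
*the lawyers₂* c-commands the pronoun within its binding domain → coindexation would violate Principle B.

{1}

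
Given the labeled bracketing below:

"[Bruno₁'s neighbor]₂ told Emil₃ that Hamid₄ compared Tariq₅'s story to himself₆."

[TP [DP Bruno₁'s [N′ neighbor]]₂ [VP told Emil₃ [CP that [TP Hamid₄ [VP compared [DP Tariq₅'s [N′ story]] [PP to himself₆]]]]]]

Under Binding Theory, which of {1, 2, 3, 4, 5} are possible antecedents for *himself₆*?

{4}

*himself* is an anaphor, so Principle A applies: it must be bound in its binding domain.
Binding domain of *himself₆*: the embedded TP, whose subject is Hamid₄.
*Bruno₁* does not c-command the anaphor → cannot bind it.
*[Bruno₁'s neighbor]₂* c-commands the anaphor but is outside its binding domain → cannot satisfy Principle A.
*Emil₃* c-commands the anaphor but is outside its binding domain → cannot satisfy Principle A.
*Hamid₄* c-commands the anaphor within its binding domain → licit binder.
*Tariq₅* does not c-command the anaphor → cannot bind it.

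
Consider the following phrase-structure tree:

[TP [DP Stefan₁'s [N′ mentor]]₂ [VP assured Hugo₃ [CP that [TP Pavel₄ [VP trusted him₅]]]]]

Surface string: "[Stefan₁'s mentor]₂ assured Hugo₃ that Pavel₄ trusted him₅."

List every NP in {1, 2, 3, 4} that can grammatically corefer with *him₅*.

*him* is a pronoun, so Principle B applies: it must be free in its binding domain.
Binding domain of *him₅*: the embedded TP, whose subject is Pavel₄.
*Stefan₁* and the pronoun do not c-command one another → neither Principle B nor Principle C is at stake; coindexation permitted.
*[Stefan₁'s mentor]₂* c-commands the pronoun but from outside its binding domain, and is not c-commanded by it → coindexation permitted.
*Hugo₃* c-commands the pronoun but from outside its binding domain, and is not c-commanded by it → coindexation permitted.
*Pavel₄* c-commands the pronoun within its binding domain → coindexation would violate Principle B.

{1, 2, 3}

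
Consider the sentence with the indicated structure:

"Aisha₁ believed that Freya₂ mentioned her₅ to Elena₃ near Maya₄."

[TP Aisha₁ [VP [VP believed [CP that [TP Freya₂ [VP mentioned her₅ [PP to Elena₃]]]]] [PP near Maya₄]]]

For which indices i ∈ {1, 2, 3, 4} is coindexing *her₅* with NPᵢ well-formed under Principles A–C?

*her* is a pronoun, so Principle B applies: it must be free in its binding domain.
Binding domain of *her₅*: the embedded TP, whose subject is Freya₂.
*Aisha₁* c-commands the pronoun but from outside its binding domain, and is not c-commanded by it → coindexation permitted.
*Freya₂* c-commands the pronoun within its binding domain → coindexation would violate Principle B.
*Elena₃*: the pronoun c-commands this R-expression → coindexation would violate Principle C on *Elena₃*.
*Maya₄* and the pronoun do not c-command one another → neither Principle B nor Principle C is at stake; coindexation permitted.

{1, 4}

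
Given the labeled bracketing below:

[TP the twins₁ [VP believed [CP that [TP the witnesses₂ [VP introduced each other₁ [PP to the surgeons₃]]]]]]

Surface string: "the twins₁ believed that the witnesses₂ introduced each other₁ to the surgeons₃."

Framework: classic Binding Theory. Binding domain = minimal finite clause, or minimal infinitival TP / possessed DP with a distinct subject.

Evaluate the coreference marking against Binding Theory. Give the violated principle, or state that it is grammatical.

The two coindexed NPs are *the twins₁* and *each other₁*.
*each other₁* is an anaphor. Principle A requires it to be bound within its binding domain — the embedded TP, whose subject is the witnesses₂.
Within that domain it is c-commanded by *the witnesses₂*, which does not share its index.
*the twins₁* does c-command the anaphor, but from outside its binding domain.
The anaphor is unbound in its domain → Principle A violation.

Principle A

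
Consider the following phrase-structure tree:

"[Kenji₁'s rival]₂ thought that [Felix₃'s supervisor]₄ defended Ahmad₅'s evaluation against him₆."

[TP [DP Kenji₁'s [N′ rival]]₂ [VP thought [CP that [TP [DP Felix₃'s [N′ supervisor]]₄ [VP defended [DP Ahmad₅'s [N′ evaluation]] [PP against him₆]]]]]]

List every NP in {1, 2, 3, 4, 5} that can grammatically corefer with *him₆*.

*him* is a pronoun, so Principle B applies: it must be free in its binding domain.
Binding domain of *him₆*: the embedded TP, whose subject is [Felix₃'s supervisor]₄.
*Kenji₁* and the pronoun do not c-command one another → neither Principle B nor Principle C is at stake; coindexation permitted.
*[Kenji₁'s rival]₂* c-commands the pronoun but from outside its binding domain, and is not c-commanded by it → coindexation permitted.
*Felix₃* and the pronoun do not c-command one another → neither Principle B nor Principle C is at stake; coindexation permitted.
*[Felix₃'s supervisor]₄* c-commands the pronoun within its binding domain → coindexation would violate Principle B.
*Ahmad₅* and the pronoun do not c-command one another → neither Principle B nor Principle C is at stake; coindexation permitted.

{1, 2, 3, 5}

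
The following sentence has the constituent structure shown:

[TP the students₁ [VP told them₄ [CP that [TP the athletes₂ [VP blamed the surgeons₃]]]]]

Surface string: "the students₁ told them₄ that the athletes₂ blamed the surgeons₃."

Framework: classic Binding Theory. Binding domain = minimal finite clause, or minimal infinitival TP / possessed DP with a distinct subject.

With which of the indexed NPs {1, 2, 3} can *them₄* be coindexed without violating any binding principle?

none

*them* is a pronoun, so Principle B applies: it must be free in its binding domain.
Binding domain of *them₄*: the matrix TP, whose subject is the students₁.
*the students₁* c-commands the pronoun within its binding domain → coindexation would violate Principle B.
*the athletes₂*: the pronoun c-commands this R-expression → coindexation would violate Principle C on *the athletes₂*.
*the surgeons₃*: the pronoun c-commands this R-expression → coindexation would violate Principle C on *the surgeons₃*.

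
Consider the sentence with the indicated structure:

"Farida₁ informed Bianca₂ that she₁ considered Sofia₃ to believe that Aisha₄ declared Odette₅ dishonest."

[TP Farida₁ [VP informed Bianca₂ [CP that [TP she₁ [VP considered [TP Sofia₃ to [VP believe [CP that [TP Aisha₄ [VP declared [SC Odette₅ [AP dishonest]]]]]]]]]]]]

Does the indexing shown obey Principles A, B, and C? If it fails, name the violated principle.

The two coindexed NPs are *Farida₁* and *she₁*.
*she₁* is a pronoun; nothing c-commands it within its binding domain (the embedded TP.), so Principle B holds trivially.
*Farida₁* is an R-expression; *she₁* does not c-command it, and no other NP shares its index, so Principle C is satisfied.
All principles are respected.

grammatical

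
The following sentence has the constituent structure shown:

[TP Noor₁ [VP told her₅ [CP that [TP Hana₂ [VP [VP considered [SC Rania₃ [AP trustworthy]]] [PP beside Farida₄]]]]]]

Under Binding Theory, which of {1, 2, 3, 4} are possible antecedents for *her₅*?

*her* is a pronoun, so Principle B applies: it must be free in its binding domain.
Binding domain of *her₅*: the matrix TP, whose subject is Noor₁.
*Noor₁* c-commands the pronoun within its binding domain → coindexation would violate Principle B.
*Hana₂*: the pronoun c-commands this R-expression → coindexation would violate Principle C on *Hana₂*.
*Rania₃*: the pronoun c-commands this R-expression → coindexation would violate Principle C on *Rania₃*.
*Farida₄*: the pronoun c-commands this R-expression → coindexation would violate Principle C on *Farida₄*.

none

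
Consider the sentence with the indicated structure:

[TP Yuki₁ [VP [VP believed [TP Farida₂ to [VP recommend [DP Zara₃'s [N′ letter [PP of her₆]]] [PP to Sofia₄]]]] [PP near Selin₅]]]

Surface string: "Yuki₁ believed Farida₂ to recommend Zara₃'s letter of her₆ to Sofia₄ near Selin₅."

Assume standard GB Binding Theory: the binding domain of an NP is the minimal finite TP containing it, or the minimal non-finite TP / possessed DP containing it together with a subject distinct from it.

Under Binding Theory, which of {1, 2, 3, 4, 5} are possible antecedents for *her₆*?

{1, 2, 4, 5}

*her* is a pronoun, so Principle B applies: it must be free in its binding domain.
Binding domain of *her₆*: the possessed DP, whose subject is Zara₃.
*Yuki₁* c-commands the pronoun but from outside its binding domain, and is not c-commanded by it → coindexation permitted.
*Farida₂* c-commands the pronoun but from outside its binding domain, and is not c-commanded by it → coindexation permitted.
*Zara₃* c-commands the pronoun within its binding domain → coindexation would violate Principle B.
*Sofia₄* and the pronoun do not c-command one another → neither Principle B nor Principle C is at stake; coindexation permitted.
*Selin₅* and the pronoun do not c-command one another → neither Principle B nor Principle C is at stake; coindexation permitted.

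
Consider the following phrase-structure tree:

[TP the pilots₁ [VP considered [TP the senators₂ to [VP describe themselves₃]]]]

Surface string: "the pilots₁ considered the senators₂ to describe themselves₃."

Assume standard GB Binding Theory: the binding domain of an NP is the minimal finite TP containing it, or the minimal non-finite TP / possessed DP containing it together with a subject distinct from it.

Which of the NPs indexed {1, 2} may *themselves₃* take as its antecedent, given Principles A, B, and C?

{2}

*themselves* is an anaphor, so Principle A applies: it must be bound in its binding domain.
Binding domain of *themselves₃*: the embedded TP, whose subject is the senators₂.
*the pilots₁* c-commands the anaphor but is outside its binding domain → cannot satisfy Principle A.
*the senators₂* c-commands the anaphor within its binding domain → licit binder.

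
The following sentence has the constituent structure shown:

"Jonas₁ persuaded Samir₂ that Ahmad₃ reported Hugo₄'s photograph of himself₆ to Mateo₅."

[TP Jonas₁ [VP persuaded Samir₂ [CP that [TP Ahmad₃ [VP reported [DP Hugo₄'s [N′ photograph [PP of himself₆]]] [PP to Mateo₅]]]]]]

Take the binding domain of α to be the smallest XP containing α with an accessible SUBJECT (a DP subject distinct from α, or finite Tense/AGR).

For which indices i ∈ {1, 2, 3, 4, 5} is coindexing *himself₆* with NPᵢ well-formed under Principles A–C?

*himself* is an anaphor, so Principle A applies: it must be bound in its binding domain.
Binding domain of *himself₆*: the possessed DP, whose subject is Hugo₄.
*Jonas₁* c-commands the anaphor but is outside its binding domain → cannot satisfy Principle A.
*Samir₂* c-commands the anaphor but is outside its binding domain → cannot satisfy Principle A.
*Ahmad₃* c-commands the anaphor but is outside its binding domain → cannot satisfy Principle A.
*Hugo₄* c-commands the anaphor within its binding domain → licit binder.
*Mateo₅* does not c-command the anaphor → cannot bind it.

{4}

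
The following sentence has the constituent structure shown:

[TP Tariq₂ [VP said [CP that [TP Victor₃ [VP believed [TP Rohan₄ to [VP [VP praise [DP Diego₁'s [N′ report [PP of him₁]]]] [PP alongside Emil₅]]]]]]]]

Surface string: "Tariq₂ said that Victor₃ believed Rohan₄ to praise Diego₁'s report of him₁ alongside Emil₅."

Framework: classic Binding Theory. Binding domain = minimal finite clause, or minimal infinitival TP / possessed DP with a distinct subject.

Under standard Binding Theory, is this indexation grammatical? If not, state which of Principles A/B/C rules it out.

The two coindexed NPs are *Diego₁* and *him₁*.
*him₁* is a pronoun. Its binding domain is the possessed DP, whose subject is Diego₁.
*Diego₁* c-commands it within that domain and carries the same index.
The pronoun is locally bound → Principle B violation.

Principle B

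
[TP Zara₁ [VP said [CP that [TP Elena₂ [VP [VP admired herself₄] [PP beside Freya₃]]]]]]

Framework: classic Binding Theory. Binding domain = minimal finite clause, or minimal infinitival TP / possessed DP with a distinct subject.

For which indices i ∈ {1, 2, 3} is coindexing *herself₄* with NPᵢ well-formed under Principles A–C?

*herself* is an anaphor, so Principle A applies: it must be bound in its binding domain.
Binding domain of *herself₄*: the embedded TP, whose subject is Elena₂.
*Zara₁* c-commands the anaphor but is outside its binding domain → cannot satisfy Principle A.
*Elena₂* c-commands the anaphor within its binding domain → licit binder.
*Freya₃* does not c-command the anaphor → cannot bind it.

{2}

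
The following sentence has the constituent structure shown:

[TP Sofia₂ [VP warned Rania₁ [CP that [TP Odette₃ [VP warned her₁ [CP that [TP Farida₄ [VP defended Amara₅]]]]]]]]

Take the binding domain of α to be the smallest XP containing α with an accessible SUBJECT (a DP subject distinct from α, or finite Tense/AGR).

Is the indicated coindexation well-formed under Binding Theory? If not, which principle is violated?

grammatical

The two coindexed NPs are *Rania₁* and *her₁*.
*her₁* is a pronoun; its binding domain is the embedded TP, whose subject is Odette₃. Within that domain it is c-commanded only by *Odette₃*, which carries a different index — the pronoun is free locally, so Principle B holds.
*Rania₁* is an R-expression; *her₁* does not c-command it, and no other NP shares its index, so Principle C is satisfied.
All principles are respected.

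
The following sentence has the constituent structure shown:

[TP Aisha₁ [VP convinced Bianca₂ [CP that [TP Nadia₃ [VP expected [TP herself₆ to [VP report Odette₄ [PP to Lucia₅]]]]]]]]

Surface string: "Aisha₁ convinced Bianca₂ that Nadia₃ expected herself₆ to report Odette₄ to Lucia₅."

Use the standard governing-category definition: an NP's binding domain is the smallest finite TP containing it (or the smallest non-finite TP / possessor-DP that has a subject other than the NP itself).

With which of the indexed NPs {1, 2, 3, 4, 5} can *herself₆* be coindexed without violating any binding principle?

*herself* is an anaphor, so Principle A applies: it must be bound in its binding domain.
Binding domain of *herself₆*: the embedded TP, whose subject is Nadia₃.
*Aisha₁* c-commands the anaphor but is outside its binding domain → cannot satisfy Principle A.
*Bianca₂* c-commands the anaphor but is outside its binding domain → cannot satisfy Principle A.
*Nadia₃* c-commands the anaphor within its binding domain → licit binder.
*Odette₄* does not c-command the anaphor → cannot bind it.
*Lucia₅* does not c-command the anaphor → cannot bind it.

{3}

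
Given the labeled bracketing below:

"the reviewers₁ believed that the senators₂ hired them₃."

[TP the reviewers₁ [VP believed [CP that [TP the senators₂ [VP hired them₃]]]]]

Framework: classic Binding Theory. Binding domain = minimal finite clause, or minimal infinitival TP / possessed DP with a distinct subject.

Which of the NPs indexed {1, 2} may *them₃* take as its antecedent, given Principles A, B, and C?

{1}

*them* is a pronoun, so Principle B applies: it must be free in its binding domain.
Binding domain of *them₃*: the embedded TP, whose subject is the senators₂.
*the reviewers₁* c-commands the pronoun but from outside its binding domain, and is not c-commanded by it → coindexation permitted.
*the senators₂* c-commands the pronoun within its binding domain → coindexation would violate Principle B.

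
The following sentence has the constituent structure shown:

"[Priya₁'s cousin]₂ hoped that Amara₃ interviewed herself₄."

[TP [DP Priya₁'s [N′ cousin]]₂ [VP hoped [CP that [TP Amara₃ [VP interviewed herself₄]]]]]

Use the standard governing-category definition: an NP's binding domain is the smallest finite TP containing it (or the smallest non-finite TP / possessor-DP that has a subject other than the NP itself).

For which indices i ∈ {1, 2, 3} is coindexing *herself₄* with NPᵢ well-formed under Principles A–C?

{3}

*herself* is an anaphor, so Principle A applies: it must be bound in its binding domain.
Binding domain of *herself₄*: the embedded TP, whose subject is Amara₃.
*Priya₁* does not c-command the anaphor → cannot bind it.
*[Priya₁'s cousin]₂* c-commands the anaphor but is outside its binding domain → cannot satisfy Principle A.
*Amara₃* c-commands the anaphor within its binding domain → licit binder.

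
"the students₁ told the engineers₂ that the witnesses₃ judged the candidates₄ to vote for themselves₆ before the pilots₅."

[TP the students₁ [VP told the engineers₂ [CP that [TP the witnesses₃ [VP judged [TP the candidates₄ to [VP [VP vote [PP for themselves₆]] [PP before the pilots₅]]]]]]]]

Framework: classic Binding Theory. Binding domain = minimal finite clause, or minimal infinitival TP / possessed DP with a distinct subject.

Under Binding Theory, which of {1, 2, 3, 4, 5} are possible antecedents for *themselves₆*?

*themselves* is an anaphor, so Principle A applies: it must be bound in its binding domain.
Binding domain of *themselves₆*: the embedded TP, whose subject is the candidates₄.
*the students₁* c-commands the anaphor but is outside its binding domain → cannot satisfy Principle A.
*the engineers₂* c-commands the anaphor but is outside its binding domain → cannot satisfy Principle A.
*the witnesses₃* c-commands the anaphor but is outside its binding domain → cannot satisfy Principle A.
*the candidates₄* c-commands the anaphor within its binding domain → licit binder.
*the pilots₅* does not c-command the anaphor → cannot bind it.

{4}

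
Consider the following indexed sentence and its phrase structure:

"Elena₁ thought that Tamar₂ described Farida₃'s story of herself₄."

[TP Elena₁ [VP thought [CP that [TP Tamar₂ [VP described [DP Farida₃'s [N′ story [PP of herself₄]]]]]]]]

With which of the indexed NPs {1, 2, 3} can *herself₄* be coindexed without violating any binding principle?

{3}

*herself* is an anaphor, so Principle A applies: it must be bound in its binding domain.
Binding domain of *herself₄*: the possessed DP, whose subject is Farida₃.
*Elena₁* c-commands the anaphor but is outside its binding domain → cannot satisfy Principle A.
*Tamar₂* c-commands the anaphor but is outside its binding domain → cannot satisfy Principle A.
*Farida₃* c-commands the anaphor within its binding domain → licit binder.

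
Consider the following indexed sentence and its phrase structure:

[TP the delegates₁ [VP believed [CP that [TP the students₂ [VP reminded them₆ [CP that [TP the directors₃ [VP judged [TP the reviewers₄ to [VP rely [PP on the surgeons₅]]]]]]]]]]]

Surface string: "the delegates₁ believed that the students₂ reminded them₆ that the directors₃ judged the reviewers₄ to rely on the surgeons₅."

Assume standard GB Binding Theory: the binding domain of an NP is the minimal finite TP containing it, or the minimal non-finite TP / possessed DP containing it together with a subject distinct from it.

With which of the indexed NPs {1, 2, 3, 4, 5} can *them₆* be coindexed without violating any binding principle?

{1}

*them* is a pronoun, so Principle B applies: it must be free in its binding domain.
Binding domain of *them₆*: the embedded TP, whose subject is the students₂.
*the delegates₁* c-commands the pronoun but from outside its binding domain, and is not c-commanded by it → coindexation permitted.
*the students₂* c-commands the pronoun within its binding domain → coindexation would violate Principle B.
*the directors₃*: the pronoun c-commands this R-expression → coindexation would violate Principle C on *the directors₃*.
*the reviewers₄*: the pronoun c-commands this R-expression → coindexation would violate Principle C on *the reviewers₄*.
*the surgeons₅*: the pronoun c-commands this R-expression → coindexation would violate Principle C on *the surgeons₅*.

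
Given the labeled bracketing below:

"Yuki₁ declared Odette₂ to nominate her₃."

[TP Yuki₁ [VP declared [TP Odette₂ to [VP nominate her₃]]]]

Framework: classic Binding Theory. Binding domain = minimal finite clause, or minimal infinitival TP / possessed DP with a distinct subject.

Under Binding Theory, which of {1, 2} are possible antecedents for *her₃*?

*her* is a pronoun, so Principle B applies: it must be free in its binding domain.
Binding domain of *her₃*: the embedded TP, whose subject is Odette₂.
*Yuki₁* c-commands the pronoun but from outside its binding domain, and is not c-commanded by it → coindexation permitted.
*Odette₂* c-commands the pronoun within its binding domain → coindexation would violate Principle B.

{1}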